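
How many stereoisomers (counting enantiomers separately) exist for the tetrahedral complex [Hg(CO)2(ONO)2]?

1

In a tetrahedral complex all four positions are equivalent and every pair of ligands is adjacent — there is no cis/trans distinction.
Only one geometric arrangement is possible.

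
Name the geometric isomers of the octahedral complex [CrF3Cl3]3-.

fac and mer

There are 2 geometric isomers: F mer; F fac.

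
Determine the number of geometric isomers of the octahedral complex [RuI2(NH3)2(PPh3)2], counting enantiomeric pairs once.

5

There are 5 geometric isomers: I trans, NH3 trans, PPh3 trans; I trans, NH3 cis, PPh3 cis; I cis, NH3 cis, PPh3 trans; I cis, NH3 cis, PPh3 cis (chiral); I cis, NH3 trans, PPh3 cis.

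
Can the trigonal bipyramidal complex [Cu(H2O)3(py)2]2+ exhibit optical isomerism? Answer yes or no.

In a trigonal bipyramid the two axial positions differ from the three equatorial ones.
Working through the distinct placements yields 3 geometric isomers: py both equatorial; py one axial, one equatorial; py both axial.
Each arrangement has an internal mirror plane or centre of symmetry, so none is chiral.

no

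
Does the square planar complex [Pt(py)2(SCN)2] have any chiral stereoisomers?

There are 2 geometric isomers: py cis; py trans.
Each arrangement has an internal mirror plane or centre of symmetry, so none is chiral.

no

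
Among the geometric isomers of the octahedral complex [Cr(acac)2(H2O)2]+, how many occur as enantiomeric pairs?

1

In an octahedral complex each vertex has one trans partner and four cis neighbours.
Each acac is bidentate and must span two cis positions.
Working through the distinct placements yields 2 geometric isomers: H2O trans; H2O cis (chiral).
One of these lacks any improper symmetry element and so occurs as an enantiomeric pair, giving 2 + 1 = 3 stereoisomers in total.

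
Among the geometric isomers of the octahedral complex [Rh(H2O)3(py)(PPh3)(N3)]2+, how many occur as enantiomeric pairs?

1

Working through the distinct placements yields 4 geometric isomers: H2O mer (3 arrangements); H2O fac (chiral).
One of these lacks any improper symmetry element and so occurs as an enantiomeric pair, giving 4 + 1 = 5 stereoisomers in total.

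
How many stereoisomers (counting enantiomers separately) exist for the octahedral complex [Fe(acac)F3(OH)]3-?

2

Each acac is bidentate and must span two cis positions.
There are 2 geometric isomers: F mer; F fac.
Each arrangement has an internal mirror plane or centre of symmetry, so none is chiral.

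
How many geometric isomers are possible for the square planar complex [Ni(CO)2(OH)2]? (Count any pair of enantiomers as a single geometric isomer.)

2

There are 2 geometric isomers: CO cis; CO trans.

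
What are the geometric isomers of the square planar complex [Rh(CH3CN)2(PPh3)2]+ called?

A square has two trans pairs of vertices; adjacent vertices are cis.
Working through the distinct placements yields 2 geometric isomers: CH3CN cis; CH3CN trans.

cis and trans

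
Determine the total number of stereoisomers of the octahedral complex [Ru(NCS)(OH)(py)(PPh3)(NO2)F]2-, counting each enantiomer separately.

30

An octahedron has six vertices in three trans pairs; every non-trans pair is cis.
Placing the ligands in turn and identifying arrangements related by rotation or reflection leaves 15 distinct geometric isomers.
Of these, 15 lack any improper symmetry element and so occur as enantiomeric pairs, giving 15 + 15 = 30 stereoisomers in total.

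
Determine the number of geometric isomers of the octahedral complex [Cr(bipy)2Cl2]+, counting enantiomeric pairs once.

2

Each bipy is bidentate and must span two cis positions.
Systematic placement gives 2 geometric isomers: Cl trans; Cl cis (chiral).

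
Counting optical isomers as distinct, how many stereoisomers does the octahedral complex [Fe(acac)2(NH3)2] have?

3

In an octahedral complex each vertex has one trans partner and four cis neighbours.
Each acac is bidentate and must span two cis positions.
The distinct arrangements are (2 in all): NH3 trans; NH3 cis (chiral).
One of these lacks any improper symmetry element and so occurs as an enantiomeric pair, giving 2 + 1 = 3 stereoisomers in total.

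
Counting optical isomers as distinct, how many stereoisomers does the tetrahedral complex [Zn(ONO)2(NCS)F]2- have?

1

Only one geometric arrangement is possible.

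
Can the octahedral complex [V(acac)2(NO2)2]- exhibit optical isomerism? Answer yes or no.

An octahedron has six vertices in three trans pairs; every non-trans pair is cis.
Each acac is bidentate and must span two cis positions.
The distinct arrangements are (2 in all): NO2 trans; NO2 cis (chiral).
One of these lacks any improper symmetry element and so occurs as an enantiomeric pair, giving 2 + 1 = 3 stereoisomers in total.

yes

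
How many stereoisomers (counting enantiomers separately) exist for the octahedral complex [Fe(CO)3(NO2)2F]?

Working through the distinct placements yields 3 geometric isomers: CO mer, NO2 trans; CO mer, NO2 cis; CO fac, NO2 cis.
Each arrangement has an internal mirror plane or centre of symmetry, so none is chiral.

3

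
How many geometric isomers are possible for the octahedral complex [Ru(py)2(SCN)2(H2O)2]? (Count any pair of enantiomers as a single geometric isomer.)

An octahedron has six vertices in three trans pairs; every non-trans pair is cis.
Working through the distinct placements yields 5 geometric isomers: py trans, SCN trans, H2O trans; py cis, SCN cis, H2O trans; py trans, SCN cis, H2O cis; py cis, SCN cis, H2O cis (chiral); py cis, SCN trans, H2O cis.

5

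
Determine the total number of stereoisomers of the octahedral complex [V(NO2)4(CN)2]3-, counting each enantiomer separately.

2

Working through the distinct placements yields 2 geometric isomers: CN trans; CN cis.
Each arrangement has an internal mirror plane or centre of symmetry, so none is chiral.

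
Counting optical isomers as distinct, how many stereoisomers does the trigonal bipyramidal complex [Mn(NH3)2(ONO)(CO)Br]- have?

10

In a trigonal bipyramid the two axial positions differ from the three equatorial ones.
Systematic enumeration (placing each ligand type in turn and discarding arrangements equivalent by rotation or reflection) gives 7 geometric isomers.
Of these, 3 lack any improper symmetry element and so occur as enantiomeric pairs, giving 7 + 3 = 10 stereoisomers in total.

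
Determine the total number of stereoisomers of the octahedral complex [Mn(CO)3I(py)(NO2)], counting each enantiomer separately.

In an octahedral complex each vertex has one trans partner and four cis neighbours.
The distinct arrangements are (4 in all): CO mer (3 arrangements); CO fac (chiral).
One of these lacks any improper symmetry element and so occurs as an enantiomeric pair, giving 4 + 1 = 5 stereoisomers in total.

5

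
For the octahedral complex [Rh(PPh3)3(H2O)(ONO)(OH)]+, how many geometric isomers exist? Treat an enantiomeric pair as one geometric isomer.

4

The six octahedral sites form three mutually perpendicular trans pairs.
There are 4 geometric isomers: PPh3 mer (3 arrangements); PPh3 fac (chiral).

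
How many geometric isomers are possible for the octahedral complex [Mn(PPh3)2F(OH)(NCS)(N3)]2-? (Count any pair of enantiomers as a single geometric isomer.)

9

In an octahedral complex each vertex has one trans partner and four cis neighbours.
Placing the ligands in turn and identifying arrangements related by rotation or reflection leaves 9 distinct geometric isomers.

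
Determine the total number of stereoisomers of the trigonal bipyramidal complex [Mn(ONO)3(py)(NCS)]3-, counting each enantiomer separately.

In a trigonal bipyramid the two axial positions differ from the three equatorial ones.
There are 4 geometric isomers: py equatorial, NCS axial; py axial, NCS axial; py equatorial, NCS equatorial; py axial, NCS equatorial.
Each arrangement has an internal mirror plane or centre of symmetry, so none is chiral.

4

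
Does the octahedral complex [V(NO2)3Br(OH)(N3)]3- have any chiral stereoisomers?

yes

An octahedron has six vertices in three trans pairs; every non-trans pair is cis.
Working through the distinct placements yields 4 geometric isomers: NO2 mer (3 arrangements); NO2 fac (chiral).
One of these lacks any improper symmetry element and so occurs as an enantiomeric pair, giving 4 + 1 = 5 stereoisomers in total.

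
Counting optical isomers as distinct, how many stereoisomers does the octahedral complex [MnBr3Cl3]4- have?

2

An octahedron has six vertices in three trans pairs; every non-trans pair is cis.
There are 2 geometric isomers: Br mer; Br fac.
Each arrangement has an internal mirror plane or centre of symmetry, so none is chiral.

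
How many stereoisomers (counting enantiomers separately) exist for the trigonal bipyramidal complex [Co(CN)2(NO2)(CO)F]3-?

Placing the ligands in turn and identifying arrangements related by rotation or reflection leaves 7 distinct geometric isomers.
Of these, 3 lack any improper symmetry element and so occur as enantiomeric pairs, giving 7 + 3 = 10 stereoisomers in total.

10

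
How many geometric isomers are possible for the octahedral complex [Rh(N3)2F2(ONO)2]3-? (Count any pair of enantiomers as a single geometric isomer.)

5

The six octahedral sites form three mutually perpendicular trans pairs.
The distinct arrangements are (5 in all): N3 trans, F trans, ONO trans; N3 cis, F trans, ONO cis; N3 cis, F cis, ONO trans; N3 cis, F cis, ONO cis (chiral); N3 trans, F cis, ONO cis.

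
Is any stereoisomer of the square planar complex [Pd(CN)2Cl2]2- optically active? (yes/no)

no

There are 2 geometric isomers: CN cis; CN trans.
Each arrangement has an internal mirror plane or centre of symmetry, so none is chiral.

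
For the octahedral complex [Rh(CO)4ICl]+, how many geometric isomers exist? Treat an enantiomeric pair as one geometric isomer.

2

An octahedron has six vertices in three trans pairs; every non-trans pair is cis.
Systematic placement gives 2 geometric isomers: I and Cl mutually trans; I and Cl mutually cis.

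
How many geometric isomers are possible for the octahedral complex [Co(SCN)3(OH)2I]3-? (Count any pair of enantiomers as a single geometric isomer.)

3

The six octahedral sites form three mutually perpendicular trans pairs.
Systematic placement gives 3 geometric isomers: SCN mer, OH cis; SCN mer, OH trans; SCN fac, OH cis.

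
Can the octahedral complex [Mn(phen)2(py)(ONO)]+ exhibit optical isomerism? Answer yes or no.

yes

An octahedron has six vertices in three trans pairs; every non-trans pair is cis.
Each phen is bidentate and must span two cis positions.
Systematic placement gives 2 geometric isomers: py and ONO mutually cis (chiral); py and ONO mutually trans.
One of these lacks any improper symmetry element and so occurs as an enantiomeric pair, giving 2 + 1 = 3 stereoisomers in total.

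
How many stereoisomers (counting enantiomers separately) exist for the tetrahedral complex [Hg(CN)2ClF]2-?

1

Only one geometric arrangement is possible.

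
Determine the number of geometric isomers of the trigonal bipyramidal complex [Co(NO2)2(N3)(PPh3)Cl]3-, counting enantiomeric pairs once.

A trigonal bipyramid has two axial and three equatorial sites, which are chemically inequivalent.
Exhaustive case analysis gives 7 geometric isomers.

7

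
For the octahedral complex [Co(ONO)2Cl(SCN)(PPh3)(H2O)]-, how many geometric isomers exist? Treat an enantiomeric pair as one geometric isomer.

9

Placing the ligands in turn and identifying arrangements related by rotation or reflection leaves 9 distinct geometric isomers.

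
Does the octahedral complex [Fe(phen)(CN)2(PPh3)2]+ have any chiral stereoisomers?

yes

An octahedron has six vertices in three trans pairs; every non-trans pair is cis.
Each phen is bidentate and must span two cis positions.
The distinct arrangements are (3 in all): CN trans, PPh3 cis; CN cis, PPh3 cis (chiral); CN cis, PPh3 trans.
One of these lacks any improper symmetry element and so occurs as an enantiomeric pair, giving 3 + 1 = 4 stereoisomers in total.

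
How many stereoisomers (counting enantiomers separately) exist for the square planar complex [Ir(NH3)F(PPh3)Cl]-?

3

A square has two trans pairs of vertices; adjacent vertices are cis.
The distinct arrangements are (3 in all): (Cl/NH3 trans, F/PPh3 trans); (Cl/PPh3 trans, F/NH3 trans); (Cl/F trans, NH3/PPh3 trans).
Each arrangement has an internal mirror plane or centre of symmetry, so none is chiral.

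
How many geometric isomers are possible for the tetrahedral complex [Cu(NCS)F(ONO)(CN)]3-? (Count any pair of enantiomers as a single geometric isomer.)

1

In a tetrahedral complex all four positions are equivalent and every pair of ligands is adjacent — there is no cis/trans distinction.
Only one geometric arrangement is possible; it has no improper symmetry element, so it exists as a pair of enantiomers (2 stereoisomers).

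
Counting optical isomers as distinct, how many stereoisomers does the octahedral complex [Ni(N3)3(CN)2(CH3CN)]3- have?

3

An octahedron has six vertices in three trans pairs; every non-trans pair is cis.
The distinct arrangements are (3 in all): N3 mer, CN cis; N3 mer, CN trans; N3 fac, CN cis.
Each arrangement has an internal mirror plane or centre of symmetry, so none is chiral.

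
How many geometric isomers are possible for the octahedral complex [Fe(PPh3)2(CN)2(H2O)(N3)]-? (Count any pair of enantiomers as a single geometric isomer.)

The distinct arrangements are (6 in all): PPh3 trans, CN trans; PPh3 cis, CN trans; PPh3 trans, CN cis; PPh3 cis, CN cis (3 arrangements, 2 chiral).

6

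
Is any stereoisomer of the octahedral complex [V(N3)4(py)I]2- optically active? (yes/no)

In an octahedral complex each vertex has one trans partner and four cis neighbours.
There are 2 geometric isomers: py and I mutually cis; py and I mutually trans.
Each arrangement has an internal mirror plane or centre of symmetry, so none is chiral.

no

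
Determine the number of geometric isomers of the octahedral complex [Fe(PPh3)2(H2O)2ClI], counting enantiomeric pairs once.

6

There are 6 geometric isomers: PPh3 trans, H2O cis; PPh3 cis, H2O cis (3 arrangements, 2 chiral); PPh3 trans, H2O trans; PPh3 cis, H2O trans.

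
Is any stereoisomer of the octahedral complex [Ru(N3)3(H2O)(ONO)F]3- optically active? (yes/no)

yes

In an octahedral complex each vertex has one trans partner and four cis neighbours.
There are 4 geometric isomers: N3 mer (3 arrangements); N3 fac (chiral).
One of these lacks any improper symmetry element and so occurs as an enantiomeric pair, giving 4 + 1 = 5 stereoisomers in total.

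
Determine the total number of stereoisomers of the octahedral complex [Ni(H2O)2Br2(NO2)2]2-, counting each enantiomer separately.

6

The six octahedral sites form three mutually perpendicular trans pairs.
Working through the distinct placements yields 5 geometric isomers: H2O trans, Br trans, NO2 trans; H2O cis, Br trans, NO2 cis; H2O cis, Br cis, NO2 trans; H2O cis, Br cis, NO2 cis (chiral); H2O trans, Br cis, NO2 cis.
One of these lacks any improper symmetry element and so occurs as an enantiomeric pair, giving 5 + 1 = 6 stereoisomers in total.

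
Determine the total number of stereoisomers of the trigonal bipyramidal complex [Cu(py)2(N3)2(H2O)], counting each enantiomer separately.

6

In a trigonal bipyramid the two axial positions differ from the three equatorial ones.
Placing the ligands in turn and identifying arrangements related by rotation or reflection leaves 5 distinct geometric isomers.
One of these lacks any improper symmetry element and so occurs as an enantiomeric pair, giving 5 + 1 = 6 stereoisomers in total.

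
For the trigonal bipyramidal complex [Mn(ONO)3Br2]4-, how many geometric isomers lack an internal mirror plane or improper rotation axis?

0

The distinct arrangements are (3 in all): Br both axial; Br one axial, one equatorial; Br both equatorial.
Each arrangement has an internal mirror plane or centre of symmetry, so none is chiral.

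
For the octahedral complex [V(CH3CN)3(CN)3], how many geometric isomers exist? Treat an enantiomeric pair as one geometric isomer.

The six octahedral sites form three mutually perpendicular trans pairs.
There are 2 geometric isomers: CH3CN mer; CH3CN fac.

2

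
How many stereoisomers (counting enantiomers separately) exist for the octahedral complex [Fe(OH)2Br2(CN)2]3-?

6

Systematic placement gives 5 geometric isomers: OH trans, Br trans, CN trans; OH cis, Br trans, CN cis; OH trans, Br cis, CN cis; OH cis, Br cis, CN cis (chiral); OH cis, Br cis, CN trans.
One of these lacks any improper symmetry element and so occurs as an enantiomeric pair, giving 5 + 1 = 6 stereoisomers in total.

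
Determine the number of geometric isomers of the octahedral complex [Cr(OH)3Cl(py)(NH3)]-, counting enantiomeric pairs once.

Systematic placement gives 4 geometric isomers: OH mer (3 arrangements); OH fac (chiral).

4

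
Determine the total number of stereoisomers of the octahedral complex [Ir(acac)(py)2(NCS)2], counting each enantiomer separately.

4

Each acac is bidentate and must span two cis positions.
The distinct arrangements are (3 in all): py cis, NCS trans; py trans, NCS cis; py cis, NCS cis (chiral).
One of these lacks any improper symmetry element and so occurs as an enantiomeric pair, giving 3 + 1 = 4 stereoisomers in total.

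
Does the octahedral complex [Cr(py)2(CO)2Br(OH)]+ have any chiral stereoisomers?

yes

In an octahedral complex each vertex has one trans partner and four cis neighbours.
The distinct arrangements are (6 in all): py trans, CO cis; py cis, CO cis (3 arrangements, 2 chiral); py trans, CO trans; py cis, CO trans.
Of these, 2 lack any improper symmetry element and so occur as enantiomeric pairs, giving 6 + 2 = 8 stereoisomers in total.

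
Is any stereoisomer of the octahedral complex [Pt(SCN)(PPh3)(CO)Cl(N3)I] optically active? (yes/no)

In an octahedral complex each vertex has one trans partner and four cis neighbours.
Exhaustive case analysis gives 15 geometric isomers.
Of these, 15 lack any improper symmetry element and so occur as enantiomeric pairs, giving 15 + 15 = 30 stereoisomers in total.

yes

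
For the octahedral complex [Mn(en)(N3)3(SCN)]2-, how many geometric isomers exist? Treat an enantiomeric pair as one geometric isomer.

The six octahedral sites form three mutually perpendicular trans pairs.
Each en is bidentate and must span two cis positions.
Systematic placement gives 2 geometric isomers: N3 mer; N3 fac.

2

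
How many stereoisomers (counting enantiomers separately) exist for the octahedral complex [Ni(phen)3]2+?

Each phen is bidentate and must span two cis positions.
Only one geometric arrangement is possible; it has no improper symmetry element, so it exists as a pair of enantiomers (2 stereoisomers).

2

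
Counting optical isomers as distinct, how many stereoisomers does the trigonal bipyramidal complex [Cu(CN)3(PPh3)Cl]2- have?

A trigonal bipyramid has two axial and three equatorial sites, which are chemically inequivalent.
The distinct arrangements are (4 in all): PPh3 equatorial, Cl equatorial; PPh3 equatorial, Cl axial; PPh3 axial, Cl equatorial; PPh3 axial, Cl axial.
Each arrangement has an internal mirror plane or centre of symmetry, so none is chiral.

4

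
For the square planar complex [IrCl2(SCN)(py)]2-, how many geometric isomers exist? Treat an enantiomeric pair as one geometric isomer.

In a square planar complex each vertex has one trans partner and two cis neighbours.
The distinct arrangements are (2 in all): Cl cis; Cl trans.

2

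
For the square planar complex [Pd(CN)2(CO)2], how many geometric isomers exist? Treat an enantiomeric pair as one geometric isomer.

2

A square has two trans pairs of vertices; adjacent vertices are cis.
There are 2 geometric isomers: CN cis; CN trans.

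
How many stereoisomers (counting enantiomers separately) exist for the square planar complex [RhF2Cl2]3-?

2

In a square planar complex each vertex has one trans partner and two cis neighbours.
Systematic placement gives 2 geometric isomers: F cis; F trans.
Each arrangement has an internal mirror plane or centre of symmetry, so none is chiral.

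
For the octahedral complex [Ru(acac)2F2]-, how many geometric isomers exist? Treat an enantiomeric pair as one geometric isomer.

Each acac is bidentate and must span two cis positions.
There are 2 geometric isomers: F trans; F cis (chiral).

2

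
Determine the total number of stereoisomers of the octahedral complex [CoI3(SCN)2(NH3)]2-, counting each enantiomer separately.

An octahedron has six vertices in three trans pairs; every non-trans pair is cis.
There are 3 geometric isomers: I mer, SCN trans; I mer, SCN cis; I fac, SCN cis.
Each arrangement has an internal mirror plane or centre of symmetry, so none is chiral.

3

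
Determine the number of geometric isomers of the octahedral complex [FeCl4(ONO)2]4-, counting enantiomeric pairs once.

2

In an octahedral complex each vertex has one trans partner and four cis neighbours.
Working through the distinct placements yields 2 geometric isomers: ONO trans; ONO cis.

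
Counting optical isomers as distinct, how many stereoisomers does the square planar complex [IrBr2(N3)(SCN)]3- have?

2

In a square planar complex each vertex has one trans partner and two cis neighbours.
Working through the distinct placements yields 2 geometric isomers: Br cis; Br trans.
Each arrangement has an internal mirror plane or centre of symmetry, so none is chiral.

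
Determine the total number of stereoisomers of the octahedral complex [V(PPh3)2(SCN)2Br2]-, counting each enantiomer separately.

6

An octahedron has six vertices in three trans pairs; every non-trans pair is cis.
Working through the distinct placements yields 5 geometric isomers: PPh3 trans, SCN trans, Br trans; PPh3 cis, SCN cis, Br trans; PPh3 cis, SCN trans, Br cis; PPh3 cis, SCN cis, Br cis (chiral); PPh3 trans, SCN cis, Br cis.
One of these lacks any improper symmetry element and so occurs as an enantiomeric pair, giving 5 + 1 = 6 stereoisomers in total.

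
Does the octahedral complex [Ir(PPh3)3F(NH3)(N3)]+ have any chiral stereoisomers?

The six octahedral sites form three mutually perpendicular trans pairs.
The distinct arrangements are (4 in all): PPh3 mer (3 arrangements); PPh3 fac (chiral).
One of these lacks any improper symmetry element and so occurs as an enantiomeric pair, giving 4 + 1 = 5 stereoisomers in total.

yes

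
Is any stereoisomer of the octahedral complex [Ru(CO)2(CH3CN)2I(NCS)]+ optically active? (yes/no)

yes

The six octahedral sites form three mutually perpendicular trans pairs.
The distinct arrangements are (6 in all): CO trans, CH3CN trans; CO cis, CH3CN trans; CO cis, CH3CN cis (3 arrangements, 2 chiral); CO trans, CH3CN cis.
Of these, 2 lack any improper symmetry element and so occur as enantiomeric pairs, giving 6 + 2 = 8 stereoisomers in total.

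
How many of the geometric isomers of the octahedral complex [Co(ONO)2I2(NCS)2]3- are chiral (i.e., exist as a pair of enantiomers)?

1

In an octahedral complex each vertex has one trans partner and four cis neighbours.
Working through the distinct placements yields 5 geometric isomers: ONO trans, I trans, NCS trans; ONO cis, I trans, NCS cis; ONO trans, I cis, NCS cis; ONO cis, I cis, NCS cis (chiral); ONO cis, I cis, NCS trans.
One of these lacks any improper symmetry element and so occurs as an enantiomeric pair, giving 5 + 1 = 6 stereoisomers in total.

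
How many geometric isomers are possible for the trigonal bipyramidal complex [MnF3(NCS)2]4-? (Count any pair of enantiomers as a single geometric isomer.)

A trigonal bipyramid has two axial and three equatorial sites, which are chemically inequivalent.
Systematic placement gives 3 geometric isomers: NCS both equatorial; NCS one axial, one equatorial; NCS both axial.

3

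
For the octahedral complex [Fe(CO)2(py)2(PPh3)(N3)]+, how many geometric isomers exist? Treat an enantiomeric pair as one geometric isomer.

6

The six octahedral sites form three mutually perpendicular trans pairs.
Systematic placement gives 6 geometric isomers: CO trans, py trans; CO trans, py cis; CO cis, py trans; CO cis, py cis (3 arrangements, 2 chiral).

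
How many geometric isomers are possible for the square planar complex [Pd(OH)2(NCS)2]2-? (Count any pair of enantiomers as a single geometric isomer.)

A square has two trans pairs of vertices; adjacent vertices are cis.
The distinct arrangements are (2 in all): OH cis; OH trans.

2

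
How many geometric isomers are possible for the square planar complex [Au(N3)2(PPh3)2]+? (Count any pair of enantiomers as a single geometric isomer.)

In a square planar complex each vertex has one trans partner and two cis neighbours.
The distinct arrangements are (2 in all): N3 cis; N3 trans.

2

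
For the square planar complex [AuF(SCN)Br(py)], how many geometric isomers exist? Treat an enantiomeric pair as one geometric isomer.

In a square planar complex each vertex has one trans partner and two cis neighbours.
Working through the distinct placements yields 3 geometric isomers: (Br/SCN trans, F/py trans); (Br/py trans, F/SCN trans); (Br/F trans, SCN/py trans).

3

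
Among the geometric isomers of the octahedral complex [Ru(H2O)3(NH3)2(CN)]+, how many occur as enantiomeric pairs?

An octahedron has six vertices in three trans pairs; every non-trans pair is cis.
Working through the distinct placements yields 3 geometric isomers: H2O mer, NH3 trans; H2O fac, NH3 cis; H2O mer, NH3 cis.
Each arrangement has an internal mirror plane or centre of symmetry, so none is chiral.

0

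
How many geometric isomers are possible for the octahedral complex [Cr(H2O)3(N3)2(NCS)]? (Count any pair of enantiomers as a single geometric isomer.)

3

An octahedron has six vertices in three trans pairs; every non-trans pair is cis.
There are 3 geometric isomers: H2O mer, N3 cis; H2O mer, N3 trans; H2O fac, N3 cis.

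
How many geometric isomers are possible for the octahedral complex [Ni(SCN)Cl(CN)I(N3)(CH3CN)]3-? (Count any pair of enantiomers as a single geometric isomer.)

15

The six octahedral sites form three mutually perpendicular trans pairs.
Placing the ligands in turn and identifying arrangements related by rotation or reflection leaves 15 distinct geometric isomers.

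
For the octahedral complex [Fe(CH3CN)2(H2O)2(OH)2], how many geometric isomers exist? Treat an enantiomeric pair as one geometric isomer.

Working through the distinct placements yields 5 geometric isomers: CH3CN trans, H2O trans, OH trans; CH3CN trans, H2O cis, OH cis; CH3CN cis, H2O cis, OH trans; CH3CN cis, H2O cis, OH cis (chiral); CH3CN cis, H2O trans, OH cis.

5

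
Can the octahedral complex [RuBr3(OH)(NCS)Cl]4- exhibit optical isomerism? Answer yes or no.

yes

An octahedron has six vertices in three trans pairs; every non-trans pair is cis.
The distinct arrangements are (4 in all): Br mer (3 arrangements); Br fac (chiral).
One of these lacks any improper symmetry element and so occurs as an enantiomeric pair, giving 4 + 1 = 5 stereoisomers in total.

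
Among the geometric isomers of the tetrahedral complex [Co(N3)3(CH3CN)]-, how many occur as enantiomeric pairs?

Only one geometric arrangement is possible.

0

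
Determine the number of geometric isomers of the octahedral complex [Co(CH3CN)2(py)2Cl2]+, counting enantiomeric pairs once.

5

An octahedron has six vertices in three trans pairs; every non-trans pair is cis.
Working through the distinct placements yields 5 geometric isomers: CH3CN trans, py trans, Cl trans; CH3CN trans, py cis, Cl cis; CH3CN cis, py trans, Cl cis; CH3CN cis, py cis, Cl cis (chiral); CH3CN cis, py cis, Cl trans.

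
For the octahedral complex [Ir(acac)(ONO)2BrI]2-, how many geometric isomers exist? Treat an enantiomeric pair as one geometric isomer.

4

In an octahedral complex each vertex has one trans partner and four cis neighbours.
Each acac is bidentate and must span two cis positions.
Working through the distinct placements yields 4 geometric isomers: ONO cis (3 arrangements, 2 chiral); ONO trans.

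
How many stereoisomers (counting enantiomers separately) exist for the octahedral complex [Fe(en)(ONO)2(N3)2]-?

An octahedron has six vertices in three trans pairs; every non-trans pair is cis.
Each en is bidentate and must span two cis positions.
Working through the distinct placements yields 3 geometric isomers: ONO cis, N3 trans; ONO cis, N3 cis (chiral); ONO trans, N3 cis.
One of these lacks any improper symmetry element and so occurs as an enantiomeric pair, giving 3 + 1 = 4 stereoisomers in total.

4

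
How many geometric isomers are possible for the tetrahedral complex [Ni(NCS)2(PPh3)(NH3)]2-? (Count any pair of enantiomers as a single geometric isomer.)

Only one geometric arrangement is possible.

1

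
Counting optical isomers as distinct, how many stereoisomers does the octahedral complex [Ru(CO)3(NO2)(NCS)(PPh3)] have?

5

The distinct arrangements are (4 in all): CO mer (3 arrangements); CO fac (chiral).
One of these lacks any improper symmetry element and so occurs as an enantiomeric pair, giving 4 + 1 = 5 stereoisomers in total.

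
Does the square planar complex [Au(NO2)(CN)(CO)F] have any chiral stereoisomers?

In a square planar complex each vertex has one trans partner and two cis neighbours.
Systematic placement gives 3 geometric isomers: (CN/F trans, CO/NO2 trans); (CN/NO2 trans, CO/F trans); (CN/CO trans, F/NO2 trans).
Each arrangement has an internal mirror plane or centre of symmetry, so none is chiral.

no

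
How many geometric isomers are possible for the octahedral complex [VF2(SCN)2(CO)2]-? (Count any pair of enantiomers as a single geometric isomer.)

In an octahedral complex each vertex has one trans partner and four cis neighbours.
There are 5 geometric isomers: F trans, SCN trans, CO trans; F cis, SCN cis, CO trans; F cis, SCN trans, CO cis; F cis, SCN cis, CO cis (chiral); F trans, SCN cis, CO cis.

5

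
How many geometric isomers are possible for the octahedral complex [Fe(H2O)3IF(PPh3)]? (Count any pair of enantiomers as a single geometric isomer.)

In an octahedral complex each vertex has one trans partner and four cis neighbours.
Working through the distinct placements yields 4 geometric isomers: H2O mer (3 arrangements); H2O fac (chiral).

4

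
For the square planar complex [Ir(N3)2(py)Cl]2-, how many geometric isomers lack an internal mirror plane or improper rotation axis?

In a square planar complex each vertex has one trans partner and two cis neighbours.
Working through the distinct placements yields 2 geometric isomers: N3 cis; N3 trans.
Each arrangement has an internal mirror plane or centre of symmetry, so none is chiral.

0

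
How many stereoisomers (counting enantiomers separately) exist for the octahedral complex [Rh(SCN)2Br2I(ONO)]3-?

8

In an octahedral complex each vertex has one trans partner and four cis neighbours.
Systematic placement gives 6 geometric isomers: SCN trans, Br trans; SCN cis, Br trans; SCN trans, Br cis; SCN cis, Br cis (3 arrangements, 2 chiral).
Of these, 2 lack any improper symmetry element and so occur as enantiomeric pairs, giving 6 + 2 = 8 stereoisomers in total.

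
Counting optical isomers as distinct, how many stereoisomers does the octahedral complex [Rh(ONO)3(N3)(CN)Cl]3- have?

5

In an octahedral complex each vertex has one trans partner and four cis neighbours.
Working through the distinct placements yields 4 geometric isomers: ONO mer (3 arrangements); ONO fac (chiral).
One of these lacks any improper symmetry element and so occurs as an enantiomeric pair, giving 4 + 1 = 5 stereoisomers in total.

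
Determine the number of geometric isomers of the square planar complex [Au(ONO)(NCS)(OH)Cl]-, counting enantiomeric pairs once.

3

In a square planar complex each vertex has one trans partner and two cis neighbours.
Working through the distinct placements yields 3 geometric isomers: (Cl/OH trans, NCS/ONO trans); (Cl/ONO trans, NCS/OH trans); (Cl/NCS trans, OH/ONO trans).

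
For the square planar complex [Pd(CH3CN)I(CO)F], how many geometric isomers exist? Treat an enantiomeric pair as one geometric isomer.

In a square planar complex each vertex has one trans partner and two cis neighbours.
Working through the distinct placements yields 3 geometric isomers: (CH3CN/F trans, CO/I trans); (CH3CN/I trans, CO/F trans); (CH3CN/CO trans, F/I trans).

3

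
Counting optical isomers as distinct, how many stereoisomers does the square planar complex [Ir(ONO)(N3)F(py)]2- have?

A square has two trans pairs of vertices; adjacent vertices are cis.
Working through the distinct placements yields 3 geometric isomers: (F/ONO trans, N3/py trans); (F/py trans, N3/ONO trans); (F/N3 trans, ONO/py trans).
Each arrangement has an internal mirror plane or centre of symmetry, so none is chiral.

3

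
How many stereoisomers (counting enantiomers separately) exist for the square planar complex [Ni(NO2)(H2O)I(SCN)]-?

3

The distinct arrangements are (3 in all): (H2O/NO2 trans, I/SCN trans); (H2O/SCN trans, I/NO2 trans); (H2O/I trans, NO2/SCN trans).
Each arrangement has an internal mirror plane or centre of symmetry, so none is chiral.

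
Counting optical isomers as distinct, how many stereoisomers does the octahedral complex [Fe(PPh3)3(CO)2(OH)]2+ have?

An octahedron has six vertices in three trans pairs; every non-trans pair is cis.
There are 3 geometric isomers: PPh3 mer, CO trans; PPh3 mer, CO cis; PPh3 fac, CO cis.
Each arrangement has an internal mirror plane or centre of symmetry, so none is chiral.

3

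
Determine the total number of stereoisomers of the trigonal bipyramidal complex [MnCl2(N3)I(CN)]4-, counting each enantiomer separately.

10

A trigonal bipyramid has two axial and three equatorial sites, which are chemically inequivalent.
Systematic enumeration (placing each ligand type in turn and discarding arrangements equivalent by rotation or reflection) gives 7 geometric isomers.
Of these, 3 lack any improper symmetry element and so occur as enantiomeric pairs, giving 7 + 3 = 10 stereoisomers in total.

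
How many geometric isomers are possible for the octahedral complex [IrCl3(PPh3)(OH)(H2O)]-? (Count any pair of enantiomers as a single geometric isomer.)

In an octahedral complex each vertex has one trans partner and four cis neighbours.
There are 4 geometric isomers: Cl mer (3 arrangements); Cl fac (chiral).

4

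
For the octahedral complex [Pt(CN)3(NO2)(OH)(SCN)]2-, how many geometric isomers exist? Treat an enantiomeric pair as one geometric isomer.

In an octahedral complex each vertex has one trans partner and four cis neighbours.
Systematic placement gives 4 geometric isomers: CN mer (3 arrangements); CN fac (chiral).

4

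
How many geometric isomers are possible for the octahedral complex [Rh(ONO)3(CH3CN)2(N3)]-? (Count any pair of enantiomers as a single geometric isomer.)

An octahedron has six vertices in three trans pairs; every non-trans pair is cis.
The distinct arrangements are (3 in all): ONO mer, CH3CN trans; ONO mer, CH3CN cis; ONO fac, CH3CN cis.

3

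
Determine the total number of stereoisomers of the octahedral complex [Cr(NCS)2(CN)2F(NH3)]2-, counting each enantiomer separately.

8

In an octahedral complex each vertex has one trans partner and four cis neighbours.
There are 6 geometric isomers: NCS cis, CN trans; NCS trans, CN trans; NCS cis, CN cis (3 arrangements, 2 chiral); NCS trans, CN cis.
Of these, 2 lack any improper symmetry element and so occur as enantiomeric pairs, giving 6 + 2 = 8 stereoisomers in total.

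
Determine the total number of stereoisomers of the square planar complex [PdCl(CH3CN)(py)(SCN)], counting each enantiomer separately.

3

In a square planar complex each vertex has one trans partner and two cis neighbours.
There are 3 geometric isomers: (CH3CN/SCN trans, Cl/py trans); (CH3CN/py trans, Cl/SCN trans); (CH3CN/Cl trans, SCN/py trans).
Each arrangement has an internal mirror plane or centre of symmetry, so none is chiral.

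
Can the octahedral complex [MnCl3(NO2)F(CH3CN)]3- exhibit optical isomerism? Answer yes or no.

yes

There are 4 geometric isomers: Cl mer (3 arrangements); Cl fac (chiral).
One of these lacks any improper symmetry element and so occurs as an enantiomeric pair, giving 4 + 1 = 5 stereoisomers in total.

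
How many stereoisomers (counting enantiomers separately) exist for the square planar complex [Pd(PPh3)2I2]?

A square has two trans pairs of vertices; adjacent vertices are cis.
There are 2 geometric isomers: PPh3 cis; PPh3 trans.
Each arrangement has an internal mirror plane or centre of symmetry, so none is chiral.

2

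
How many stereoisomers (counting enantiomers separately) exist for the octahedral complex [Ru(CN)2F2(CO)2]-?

6

The six octahedral sites form three mutually perpendicular trans pairs.
Working through the distinct placements yields 5 geometric isomers: CN trans, F trans, CO trans; CN trans, F cis, CO cis; CN cis, F trans, CO cis; CN cis, F cis, CO cis (chiral); CN cis, F cis, CO trans.
One of these lacks any improper symmetry element and so occurs as an enantiomeric pair, giving 5 + 1 = 6 stereoisomers in total.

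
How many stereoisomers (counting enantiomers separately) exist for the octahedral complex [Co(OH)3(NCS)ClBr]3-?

Working through the distinct placements yields 4 geometric isomers: OH mer (3 arrangements); OH fac (chiral).
One of these lacks any improper symmetry element and so occurs as an enantiomeric pair, giving 4 + 1 = 5 stereoisomers in total.

5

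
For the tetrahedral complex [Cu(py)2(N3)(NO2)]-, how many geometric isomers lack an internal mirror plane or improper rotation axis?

Only one geometric arrangement is possible.

0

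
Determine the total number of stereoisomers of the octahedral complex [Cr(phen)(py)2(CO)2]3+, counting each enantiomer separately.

The six octahedral sites form three mutually perpendicular trans pairs.
Each phen is bidentate and must span two cis positions.
The distinct arrangements are (3 in all): py cis, CO trans; py trans, CO cis; py cis, CO cis (chiral).
One of these lacks any improper symmetry element and so occurs as an enantiomeric pair, giving 3 + 1 = 4 stereoisomers in total.

4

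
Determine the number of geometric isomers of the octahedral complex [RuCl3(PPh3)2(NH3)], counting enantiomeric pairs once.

The distinct arrangements are (3 in all): Cl mer, PPh3 trans; Cl mer, PPh3 cis; Cl fac, PPh3 cis.

3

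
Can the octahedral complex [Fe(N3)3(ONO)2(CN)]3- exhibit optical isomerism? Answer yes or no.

The six octahedral sites form three mutually perpendicular trans pairs.
Systematic placement gives 3 geometric isomers: N3 mer, ONO trans; N3 fac, ONO cis; N3 mer, ONO cis.
Each arrangement has an internal mirror plane or centre of symmetry, so none is chiral.

no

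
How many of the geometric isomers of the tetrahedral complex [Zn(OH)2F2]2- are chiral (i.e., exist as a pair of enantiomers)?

In a tetrahedral complex all four positions are equivalent and every pair of ligands is adjacent — there is no cis/trans distinction.
Only one geometric arrangement is possible.

0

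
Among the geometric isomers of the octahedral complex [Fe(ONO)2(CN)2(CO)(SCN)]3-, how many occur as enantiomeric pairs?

The six octahedral sites form three mutually perpendicular trans pairs.
Systematic placement gives 6 geometric isomers: ONO cis, CN trans; ONO trans, CN trans; ONO cis, CN cis (3 arrangements, 2 chiral); ONO trans, CN cis.
Of these, 2 lack any improper symmetry element and so occur as enantiomeric pairs, giving 6 + 2 = 8 stereoisomers in total.

2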